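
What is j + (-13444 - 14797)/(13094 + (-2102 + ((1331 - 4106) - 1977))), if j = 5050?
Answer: 31483759/6240 ≈ 5045.5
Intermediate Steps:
j + (-13444 - 14797)/(13094 + (-2102 + ((1331 - 4106) - 1977))) = 5050 + (-13444 - 14797)/(13094 + (-2102 + ((1331 - 4106) - 1977))) = 5050 - 28241/(13094 + (-2102 + (-2775 - 1977))) = 5050 - 28241/(13094 + (-2102 - 4752)) = 5050 - 28241/(13094 - 6854) = 5050 - 28241/6240 = 31483759/6240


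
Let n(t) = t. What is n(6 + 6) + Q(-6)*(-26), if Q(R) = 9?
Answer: -222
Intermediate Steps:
n(6 + 6) + Q(-6)*(-26) = (6 + 6) + 9*(-26) = 12 - 234 = -222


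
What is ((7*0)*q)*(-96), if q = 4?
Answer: 0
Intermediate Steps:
((7*0)*q)*(-96) = ((7*0)*4)*(-96) = (0*4)*(-96) = 0*(-96) = 0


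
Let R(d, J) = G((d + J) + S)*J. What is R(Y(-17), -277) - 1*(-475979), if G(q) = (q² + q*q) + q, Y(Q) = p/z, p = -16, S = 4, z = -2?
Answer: -38355266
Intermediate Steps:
Y(Q) = 8 (Y(Q) = -16/(-2) = -16*(-½) = 8)
G(q) = q + 2*q² (G(q) = (q² + q²) + q = 2*q² + q = q + 2*q²)
R(d, J) = J*(4 + J + d)*(9 + 2*J + 2*d) (R(d, J) = (((d + J) + 4)*(1 + 2*((d + J) + 4)))*J = (((J + d) + 4)*(1 + 2*((J + d) + 4)))*J = ((4 + J + d)*(1 + 2*(4 + J + d)))*J = ((4 + J + d)*(1 + (8 + 2*J + 2*d)))*J = ((4 + J + d)*(9 + 2*J + 2*d))*J = J*(4 + J + d)*(9 + 2*J + 2*d))
R(Y(-17), -277) - 1*(-475979) = -277*(4 - 277 + 8)*(9 + 2*(-277) + 2*8) - 1*(-475979) = -277*(-265)*(9 - 554 + 16) + 475979 = -277*(-265)*(-529) + 475979 = -38831245 + 475979 = -38355266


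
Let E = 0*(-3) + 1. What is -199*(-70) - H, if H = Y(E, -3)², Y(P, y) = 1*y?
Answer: 13921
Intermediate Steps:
E = 1 (E = 0 + 1 = 1)
Y(P, y) = y
H = 9 (H = (-3)² = 9)
-199*(-70) - H = -199*(-70) - 1*9 = 13930 - 9 = 13921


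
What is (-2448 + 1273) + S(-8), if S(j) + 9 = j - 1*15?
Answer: -1207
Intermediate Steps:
S(j) = -24 + j (S(j) = -9 + (j - 1*15) = -9 + (j - 15) = -9 + (-15 + j) = -24 + j)
(-2448 + 1273) + S(-8) = (-2448 + 1273) + (-24 - 8) = -1175 - 32 = -1207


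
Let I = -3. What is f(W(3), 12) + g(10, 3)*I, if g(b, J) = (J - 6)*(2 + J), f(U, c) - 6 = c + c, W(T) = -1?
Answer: 75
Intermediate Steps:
f(U, c) = 6 + 2*c (f(U, c) = 6 + (c + c) = 6 + 2*c)
g(b, J) = (-6 + J)*(2 + J)
f(W(3), 12) + g(10, 3)*I = (6 + 2*12) + (-12 + 3**2 - 4*3)*(-3) = (6 + 24) + (-12 + 9 - 12)*(-3) = 30 - 15*(-3) = 30 + 45 = 75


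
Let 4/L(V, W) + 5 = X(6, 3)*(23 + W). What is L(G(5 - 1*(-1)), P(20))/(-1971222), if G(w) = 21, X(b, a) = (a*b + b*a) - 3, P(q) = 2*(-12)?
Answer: 1/18726609 ≈ 5.3400e-8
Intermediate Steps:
P(q) = -24
X(b, a) = -3 + 2*a*b (X(b, a) = (a*b + a*b) - 3 = 2*a*b - 3 = -3 + 2*a*b)
L(V, W) = 4/(754 + 33*W) (L(V, W) = 4/(-5 + (-3 + 2*3*6)*(23 + W)) = 4/(-5 + (-3 + 36)*(23 + W)) = 4/(-5 + 33*(23 + W)) = 4/(-5 + (759 + 33*W)) = 4/(754 + 33*W))
L(G(5 - 1*(-1)), P(20))/(-1971222) = (4/(754 + 33*(-24)))/(-1971222) = (4/(754 - 792))*(-1/1971222) = (4/(-38))*(-1/1971222) = (4*(-1/38))*(-1/1971222) = -2/19*(-1/1971222) = 1/18726609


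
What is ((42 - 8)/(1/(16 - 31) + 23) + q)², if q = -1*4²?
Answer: 6235009/29584 ≈ 210.76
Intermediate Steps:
q = -16 (q = -1*16 = -16)
((42 - 8)/(1/(16 - 31) + 23) + q)² = ((42 - 8)/(1/(16 - 31) + 23) - 16)² = (34/(1/(-15) + 23) - 16)² = (34/(-1/15 + 23) - 16)² = (34/(344/15) - 16)² = (34*(15/344) - 16)² = (255/172 - 16)² = (-2497/172)² = 6235009/29584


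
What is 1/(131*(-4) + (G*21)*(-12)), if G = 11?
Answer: -1/3296 ≈ -0.00030340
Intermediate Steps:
1/(131*(-4) + (G*21)*(-12)) = 1/(131*(-4) + (11*21)*(-12)) = 1/(-524 + 231*(-12)) = 1/(-524 - 2772) = 1/(-3296) = -1/3296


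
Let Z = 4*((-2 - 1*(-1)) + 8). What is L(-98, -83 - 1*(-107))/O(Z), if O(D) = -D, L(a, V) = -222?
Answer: 111/14 ≈ 7.9286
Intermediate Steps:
Z = 28 (Z = 4*((-2 + 1) + 8) = 4*(-1 + 8) = 4*7 = 28)
L(-98, -83 - 1*(-107))/O(Z) = -222/((-1*28)) = -222/(-28) = -222*(-1/28) = 111/14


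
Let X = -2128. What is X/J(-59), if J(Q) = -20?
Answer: 532/5 ≈ 106.40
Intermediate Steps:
X/J(-59) = -2128/(-20) = -2128*(-1/20) = 532/5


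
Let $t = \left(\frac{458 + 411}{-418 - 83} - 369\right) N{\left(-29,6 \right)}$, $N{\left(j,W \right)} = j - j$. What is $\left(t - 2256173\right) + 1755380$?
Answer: $-500793$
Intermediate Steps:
$N{\left(j,W \right)} = 0$
$t = 0$ ($t = \left(\frac{458 + 411}{-418 - 83} - 369\right) 0 = \left(\frac{869}{-501} - 369\right) 0 = \left(869 \left(- \frac{1}{501}\right) - 369\right) 0 = \left(- \frac{869}{501} - 369\right) 0 = \left(- \frac{185738}{501}\right) 0 = 0$)
$\left(t - 2256173\right) + 1755380 = \left(0 - 2256173\right) + 1755380 = -2256173 + 1755380 = -500793$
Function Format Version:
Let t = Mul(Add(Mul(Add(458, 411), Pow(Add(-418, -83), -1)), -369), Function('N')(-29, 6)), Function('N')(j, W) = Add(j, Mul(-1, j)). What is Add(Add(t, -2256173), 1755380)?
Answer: -500793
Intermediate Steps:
Function('N')(j, W) = 0
t = 0 (t = Mul(Add(Mul(Add(458, 411), Pow(Add(-418, -83), -1)), -369), 0) = Mul(Add(Mul(869, Pow(-501, -1)), -369), 0) = Mul(Add(Mul(869, Rational(-1, 501)), -369), 0) = Mul(Add(Rational(-869, 501), -369), 0) = Mul(Rational(-185738, 501), 0) = 0)
Add(Add(t, -2256173), 1755380) = Add(Add(0, -2256173), 1755380) = Add(-2256173, 1755380) = -500793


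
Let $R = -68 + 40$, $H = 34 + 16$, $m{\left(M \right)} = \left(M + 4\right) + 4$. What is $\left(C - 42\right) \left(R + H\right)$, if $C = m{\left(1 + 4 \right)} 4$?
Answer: $220$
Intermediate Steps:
$m{\left(M \right)} = 8 + M$ ($m{\left(M \right)} = \left(4 + M\right) + 4 = 8 + M$)
$C = 52$ ($C = \left(8 + \left(1 + 4\right)\right) 4 = \left(8 + 5\right) 4 = 13 \cdot 4 = 52$)
$H = 50$
$R = -28$
$\left(C - 42\right) \left(R + H\right) = \left(52 - 42\right) \left(-28 + 50\right) = \left(52 - 42\right) 22 = 10 \cdot 22 = 220$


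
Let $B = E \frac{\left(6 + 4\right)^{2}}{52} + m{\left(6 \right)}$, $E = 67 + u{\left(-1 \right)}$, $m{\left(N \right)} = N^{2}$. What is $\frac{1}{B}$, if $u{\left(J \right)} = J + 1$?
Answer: $\frac{13}{2143} \approx 0.0060663$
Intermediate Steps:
$u{\left(J \right)} = 1 + J$
$E = 67$ ($E = 67 + \left(1 - 1\right) = 67 + 0 = 67$)
$B = \frac{2143}{13}$ ($B = 67 \frac{\left(6 + 4\right)^{2}}{52} + 6^{2} = 67 \cdot 10^{2} \cdot \frac{1}{52} + 36 = 67 \cdot 100 \cdot \frac{1}{52} + 36 = 67 \cdot \frac{25}{13} + 36 = \frac{1675}{13} + 36 = \frac{2143}{13} \approx 164.85$)
$\frac{1}{B} = \frac{1}{\frac{2143}{13}} = \frac{13}{2143}$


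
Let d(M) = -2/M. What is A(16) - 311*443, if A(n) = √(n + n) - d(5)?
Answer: -688863/5 + 4*√2 ≈ -1.3777e+5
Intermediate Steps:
A(n) = ⅖ + √2*√n (A(n) = √(n + n) - (-2)/5 = √(2*n) - (-2)/5 = √2*√n - 1*(-⅖) = √2*√n + ⅖ = ⅖ + √2*√n)
A(16) - 311*443 = (⅖ + √2*√16) - 311*443 = (⅖ + √2*4) - 137773 = (⅖ + 4*√2) - 137773 = -688863/5 + 4*√2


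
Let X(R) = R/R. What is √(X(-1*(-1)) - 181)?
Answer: 6*I*√5 ≈ 13.416*I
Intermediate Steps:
X(R) = 1
√(X(-1*(-1)) - 181) = √(1 - 181) = √(-180) = 6*I*√5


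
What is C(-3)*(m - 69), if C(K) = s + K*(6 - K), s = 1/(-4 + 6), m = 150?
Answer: -4293/2 ≈ -2146.5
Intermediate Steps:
s = ½ (s = 1/2 = ½ ≈ 0.50000)
C(K) = ½ + K*(6 - K)
C(-3)*(m - 69) = (½ - 1*(-3)² + 6*(-3))*(150 - 69) = (½ - 1*9 - 18)*81 = (½ - 9 - 18)*81 = -53/2*81 = -4293/2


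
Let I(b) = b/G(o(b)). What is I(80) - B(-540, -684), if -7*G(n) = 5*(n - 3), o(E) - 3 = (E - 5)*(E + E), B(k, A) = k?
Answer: 404993/750 ≈ 539.99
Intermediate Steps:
o(E) = 3 + 2*E*(-5 + E) (o(E) = 3 + (E - 5)*(E + E) = 3 + (-5 + E)*(2*E) = 3 + 2*E*(-5 + E))
G(n) = 15/7 - 5*n/7 (G(n) = -5*(n - 3)/7 = -5*(-3 + n)/7 = -(-15 + 5*n)/7 = 15/7 - 5*n/7)
I(b) = b/(-10*b²/7 + 50*b/7) (I(b) = b/(15/7 - 5*(3 - 10*b + 2*b²)/7) = b/(15/7 + (-15/7 - 10*b²/7 + 50*b/7)) = b/(-10*b²/7 + 50*b/7))
I(80) - B(-540, -684) = -7/(-50 + 10*80) - 1*(-540) = -7/(-50 + 800) + 540 = -7/750 + 540 = 404993/750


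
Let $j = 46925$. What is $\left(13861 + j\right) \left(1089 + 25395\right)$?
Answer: $1609856424$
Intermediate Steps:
$\left(13861 + j\right) \left(1089 + 25395\right) = \left(13861 + 46925\right) \left(1089 + 25395\right) = 60786 \cdot 26484 = 1609856424$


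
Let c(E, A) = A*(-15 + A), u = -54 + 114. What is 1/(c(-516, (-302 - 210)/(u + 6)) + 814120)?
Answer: 1089/886768936 ≈ 1.2281e-6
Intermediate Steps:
u = 60
1/(c(-516, (-302 - 210)/(u + 6)) + 814120) = 1/(((-302 - 210)/(60 + 6))*(-15 + (-302 - 210)/(60 + 6)) + 814120) = 1/((-512/66)*(-15 - 512/66) + 814120) = 1/((-512*1/66)*(-15 - 512*1/66) + 814120) = 1/(-256*(-15 - 256/33)/33 + 814120) = 1/(-256/33*(-751/33) + 814120) = 1/(192256/1089 + 814120) = 1/(886768936/1089) = 1089/886768936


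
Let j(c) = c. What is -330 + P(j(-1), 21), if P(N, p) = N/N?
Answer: -329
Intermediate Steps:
P(N, p) = 1
-330 + P(j(-1), 21) = -330 + 1 = -329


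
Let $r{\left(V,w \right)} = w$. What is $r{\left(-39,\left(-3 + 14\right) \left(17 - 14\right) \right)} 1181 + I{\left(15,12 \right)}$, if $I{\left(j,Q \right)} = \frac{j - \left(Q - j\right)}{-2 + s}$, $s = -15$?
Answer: $\frac{662523}{17} \approx 38972.0$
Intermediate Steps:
$I{\left(j,Q \right)} = - \frac{2 j}{17} + \frac{Q}{17}$ ($I{\left(j,Q \right)} = \frac{j - \left(Q - j\right)}{-2 - 15} = \frac{- Q + 2 j}{-17} = \left(- Q + 2 j\right) \left(- \frac{1}{17}\right) = - \frac{2 j}{17} + \frac{Q}{17}$)
$r{\left(-39,\left(-3 + 14\right) \left(17 - 14\right) \right)} 1181 + I{\left(15,12 \right)} = \left(-3 + 14\right) \left(17 - 14\right) 1181 + \left(\left(- \frac{2}{17}\right) 15 + \frac{1}{17} \cdot 12\right) = 11 \cdot 3 \cdot 1181 + \left(- \frac{30}{17} + \frac{12}{17}\right) = 33 \cdot 1181 - \frac{18}{17} = 38973 - \frac{18}{17} = \frac{662523}{17}$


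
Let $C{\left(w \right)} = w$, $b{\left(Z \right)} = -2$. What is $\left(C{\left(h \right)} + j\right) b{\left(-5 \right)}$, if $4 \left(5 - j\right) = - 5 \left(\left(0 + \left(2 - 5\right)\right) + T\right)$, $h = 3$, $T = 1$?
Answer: $-11$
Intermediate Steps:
$j = \frac{5}{2}$ ($j = 5 - \frac{\left(-5\right) \left(\left(0 + \left(2 - 5\right)\right) + 1\right)}{4} = 5 - \frac{\left(-5\right) \left(\left(0 - 3\right) + 1\right)}{4} = 5 - \frac{\left(-5\right) \left(-3 + 1\right)}{4} = 5 - \frac{\left(-5\right) \left(-2\right)}{4} = 5 - \frac{5}{2} = \frac{5}{2} \approx 2.5$)
$\left(C{\left(h \right)} + j\right) b{\left(-5 \right)} = \left(3 + \frac{5}{2}\right) \left(-2\right) = \frac{11}{2} \left(-2\right) = -11$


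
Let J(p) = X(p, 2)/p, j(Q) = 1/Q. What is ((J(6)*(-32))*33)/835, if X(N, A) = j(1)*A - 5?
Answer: 528/835 ≈ 0.63234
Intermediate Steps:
X(N, A) = -5 + A (X(N, A) = A/1 - 5 = 1*A - 5 = A - 5 = -5 + A)
J(p) = -3/p (J(p) = (-5 + 2)/p = -3/p)
((J(6)*(-32))*33)/835 = ((-3/6*(-32))*33)/835 = ((-3*⅙*(-32))*33)*(1/835) = (-½*(-32)*33)*(1/835) = (16*33)*(1/835) = 528*(1/835) = 528/835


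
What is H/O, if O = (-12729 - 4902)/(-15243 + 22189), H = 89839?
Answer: -624021694/17631 ≈ -35393.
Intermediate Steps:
O = -17631/6946 ≈ -2.5383
H/O = 89839/(-17631/6946) = 89839*(-6946/17631) = -624021694/17631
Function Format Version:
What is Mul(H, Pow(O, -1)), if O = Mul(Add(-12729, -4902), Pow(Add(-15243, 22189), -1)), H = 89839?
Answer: Rational(-624021694, 17631) ≈ -35393.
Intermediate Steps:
O = Rational(-17631, 6946) (O = Mul(-17631, Pow(6946, -1)) = Mul(-17631, Rational(1, 6946)) = Rational(-17631, 6946) ≈ -2.5383)
Mul(H, Pow(O, -1)) = Mul(89839, Pow(Rational(-17631, 6946), -1)) = Mul(89839, Rational(-6946, 17631)) = Rational(-624021694, 17631)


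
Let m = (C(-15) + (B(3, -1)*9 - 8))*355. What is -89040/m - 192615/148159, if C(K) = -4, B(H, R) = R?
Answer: 111963167/10519289 ≈ 10.644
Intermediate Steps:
m = -7455 (m = (-4 + (-1*9 - 8))*355 = (-4 + (-9 - 8))*355 = (-4 - 17)*355 = -21*355 = -7455)
-89040/m - 192615/148159 = -89040/(-7455) - 192615/148159 = -89040*(-1/7455) - 192615*1/148159 = 848/71 - 192615/148159 = 111963167/10519289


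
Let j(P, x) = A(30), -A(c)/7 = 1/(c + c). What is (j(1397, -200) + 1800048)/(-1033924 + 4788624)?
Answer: 108002873/225282000 ≈ 0.47941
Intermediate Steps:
A(c) = -7/(2*c) (A(c) = -7/(c + c) = -7*1/(2*c) = -7/(2*c))
j(P, x) = -7/60 (j(P, x) = -7/2/30 = -7/2*1/30 = -7/60)
(j(1397, -200) + 1800048)/(-1033924 + 4788624) = (-7/60 + 1800048)/(-1033924 + 4788624) = (108002873/60)/3754700 = (108002873/60)*(1/3754700) = 108002873/225282000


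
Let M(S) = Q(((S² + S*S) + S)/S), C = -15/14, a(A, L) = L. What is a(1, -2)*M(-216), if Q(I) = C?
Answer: 15/7 ≈ 2.1429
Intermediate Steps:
C = -15/14 (C = -15*1/14 = -15/14 ≈ -1.0714)
Q(I) = -15/14
M(S) = -15/14
a(1, -2)*M(-216) = -2*(-15/14) = 15/7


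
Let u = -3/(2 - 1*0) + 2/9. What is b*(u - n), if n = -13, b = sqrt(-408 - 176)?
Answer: 211*I*sqrt(146)/9 ≈ 283.28*I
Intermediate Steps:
b = 2*I*sqrt(146) (b = sqrt(-584) = 2*I*sqrt(146) ≈ 24.166*I)
u = -23/18 (u = -3/(2 + 0) + 2*(1/9) = -3/2 + 2/9 = -23/18 ≈ -1.2778)
b*(u - n) = (2*I*sqrt(146))*(-23/18 - 1*(-13)) = (2*I*sqrt(146))*(-23/18 + 13) = (2*I*sqrt(146))*(211/18) = 211*I*sqrt(146)/9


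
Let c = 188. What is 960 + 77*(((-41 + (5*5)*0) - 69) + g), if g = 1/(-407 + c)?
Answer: -1644767/219 ≈ -7510.4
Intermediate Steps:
g = -1/219 (g = 1/(-407 + 188) = 1/(-219) = -1/219 ≈ -0.0045662)
960 + 77*(((-41 + (5*5)*0) - 69) + g) = 960 + 77*(((-41 + (5*5)*0) - 69) - 1/219) = 960 + 77*(((-41 + 25*0) - 69) - 1/219) = 960 + 77*(((-41 + 0) - 69) - 1/219) = 960 + 77*((-41 - 69) - 1/219) = 960 + 77*(-110 - 1/219) = 960 + 77*(-24091/219) = 960 - 1855007/219 = -1644767/219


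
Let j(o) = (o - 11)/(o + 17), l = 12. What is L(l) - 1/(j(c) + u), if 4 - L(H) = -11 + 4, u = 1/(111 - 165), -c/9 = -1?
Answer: 1439/67 ≈ 21.478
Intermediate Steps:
c = 9 (c = -9*(-1) = 9)
u = -1/54 (u = 1/(-54) = -1/54 ≈ -0.018519)
j(o) = (-11 + o)/(17 + o)
L(H) = 11 (L(H) = 4 - (-11 + 4) = 4 - 1*(-7) = 4 + 7 = 11)
L(l) - 1/(j(c) + u) = 11 - 1/((-11 + 9)/(17 + 9) - 1/54) = 11 - 1/(-2/26 - 1/54) = 11 - 1/((1/26)*(-2) - 1/54) = 11 - 1/(-1/13 - 1/54) = 11 - 1/(-67/702) = 11 - 1*(-702/67) = 11 + 702/67 = 1439/67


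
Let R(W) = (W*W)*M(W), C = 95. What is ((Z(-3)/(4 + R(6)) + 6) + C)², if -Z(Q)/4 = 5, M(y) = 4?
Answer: 13927824/1369 ≈ 10174.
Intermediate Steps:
R(W) = 4*W² (R(W) = (W*W)*4 = W²*4 = 4*W²)
Z(Q) = -20 (Z(Q) = -4*5 = -20)
((Z(-3)/(4 + R(6)) + 6) + C)² = ((-20/(4 + 4*6²) + 6) + 95)² = ((-20/(4 + 4*36) + 6) + 95)² = ((-20/(4 + 144) + 6) + 95)² = ((-20/148 + 6) + 95)² = (((1/148)*(-20) + 6) + 95)² = ((-5/37 + 6) + 95)² = (217/37 + 95)² = (3732/37)² = 13927824/1369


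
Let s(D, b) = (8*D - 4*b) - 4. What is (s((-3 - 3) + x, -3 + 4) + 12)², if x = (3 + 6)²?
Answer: 364816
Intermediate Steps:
x = 81 (x = 9² = 81)
s(D, b) = -4 - 4*b + 8*D (s(D, b) = (-4*b + 8*D) - 4 = -4 - 4*b + 8*D)
(s((-3 - 3) + x, -3 + 4) + 12)² = ((-4 - 4*(-3 + 4) + 8*((-3 - 3) + 81)) + 12)² = ((-4 - 4*1 + 8*(-6 + 81)) + 12)² = ((-4 - 4 + 8*75) + 12)² = ((-4 - 4 + 600) + 12)² = (592 + 12)² = 604² = 364816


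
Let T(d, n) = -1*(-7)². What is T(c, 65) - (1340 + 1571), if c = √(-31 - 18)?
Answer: -2960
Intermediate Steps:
c = 7*I (c = √(-49) = 7*I ≈ 7.0*I)
T(d, n) = -49 (T(d, n) = -1*49 = -49)
T(c, 65) - (1340 + 1571) = -49 - (1340 + 1571) = -49 - 1*2911 = -49 - 2911 = -2960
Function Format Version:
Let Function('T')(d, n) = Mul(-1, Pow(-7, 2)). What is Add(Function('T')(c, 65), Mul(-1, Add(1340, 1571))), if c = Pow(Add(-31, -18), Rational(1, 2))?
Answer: -2960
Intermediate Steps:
c = Mul(7, I) (c = Pow(-49, Rational(1, 2)) = Mul(7, I) ≈ Mul(7.0000, I))
Function('T')(d, n) = -49 (Function('T')(d, n) = Mul(-1, 49) = -49)
Add(Function('T')(c, 65), Mul(-1, Add(1340, 1571))) = Add(-49, Mul(-1, Add(1340, 1571))) = Add(-49, Mul(-1, 2911)) = Add(-49, -2911) = -2960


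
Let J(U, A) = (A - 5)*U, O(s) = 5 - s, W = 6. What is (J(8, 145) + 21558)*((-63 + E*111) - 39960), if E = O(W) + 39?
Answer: -811985790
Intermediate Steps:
J(U, A) = U*(-5 + A) (J(U, A) = (-5 + A)*U = U*(-5 + A))
E = 38 (E = (5 - 1*6) + 39 = (5 - 6) + 39 = -1 + 39 = 38)
(J(8, 145) + 21558)*((-63 + E*111) - 39960) = (8*(-5 + 145) + 21558)*((-63 + 38*111) - 39960) = (8*140 + 21558)*((-63 + 4218) - 39960) = (1120 + 21558)*(4155 - 39960) = 22678*(-35805) = -811985790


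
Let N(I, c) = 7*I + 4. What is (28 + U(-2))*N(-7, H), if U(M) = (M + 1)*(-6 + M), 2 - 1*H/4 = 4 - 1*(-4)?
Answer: -1620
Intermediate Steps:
H = -24 (H = 8 - 4*(4 - 1*(-4)) = 8 - 4*(4 + 4) = 8 - 4*8 = 8 - 32 = -24)
U(M) = (1 + M)*(-6 + M)
N(I, c) = 4 + 7*I
(28 + U(-2))*N(-7, H) = (28 + (-6 + (-2)² - 5*(-2)))*(4 + 7*(-7)) = (28 + (-6 + 4 + 10))*(4 - 49) = (28 + 8)*(-45) = 36*(-45) = -1620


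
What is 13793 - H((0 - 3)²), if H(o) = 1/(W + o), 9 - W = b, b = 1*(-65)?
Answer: 1144818/83 ≈ 13793.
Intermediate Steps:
b = -65
W = 74 (W = 9 - 1*(-65) = 9 + 65 = 74)
H(o) = 1/(74 + o)
13793 - H((0 - 3)²) = 13793 - 1/(74 + (0 - 3)²) = 13793 - 1/(74 + (-3)²) = 13793 - 1/(74 + 9) = 13793 - 1/83 = 1144818/83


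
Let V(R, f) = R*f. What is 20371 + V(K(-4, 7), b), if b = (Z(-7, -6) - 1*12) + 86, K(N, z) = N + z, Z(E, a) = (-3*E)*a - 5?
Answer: 20200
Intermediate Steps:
Z(E, a) = -5 - 3*E*a (Z(E, a) = -3*E*a - 5 = -5 - 3*E*a)
b = -57 (b = ((-5 - 3*(-7)*(-6)) - 1*12) + 86 = ((-5 - 126) - 12) + 86 = (-131 - 12) + 86 = -143 + 86 = -57)
20371 + V(K(-4, 7), b) = 20371 + (-4 + 7)*(-57) = 20371 + 3*(-57) = 20371 - 171 = 20200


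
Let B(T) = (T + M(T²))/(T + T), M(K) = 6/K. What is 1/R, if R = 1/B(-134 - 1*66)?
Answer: 3999997/8000000 ≈ 0.50000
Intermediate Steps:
B(T) = (T + 6/T²)/(2*T) (B(T) = (T + 6/(T²))/(T + T) = (T + 6/T²)/((2*T)) = (T + 6/T²)*(1/(2*T)) = (T + 6/T²)/(2*T))
R = 8000000/3999997 (R = 1/(½ + 3/(-134 - 1*66)³) = 1/(½ + 3/(-134 - 66)³) = 1/(½ + 3/(-200)³) = 1/(½ + 3*(-1/8000000)) = 1/(½ - 3/8000000) = 1/(3999997/8000000) = 8000000/3999997 ≈ 2.0000)
1/R = 1/(8000000/3999997) = 3999997/8000000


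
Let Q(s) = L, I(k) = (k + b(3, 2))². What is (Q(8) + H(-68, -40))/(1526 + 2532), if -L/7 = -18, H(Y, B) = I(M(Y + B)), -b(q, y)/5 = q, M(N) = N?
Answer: 15255/4058 ≈ 3.7592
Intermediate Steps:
b(q, y) = -5*q
I(k) = (-15 + k)² (I(k) = (k - 5*3)² = (k - 15)² = (-15 + k)²)
H(Y, B) = (-15 + B + Y)² (H(Y, B) = (-15 + (Y + B))² = (-15 + (B + Y))² = (-15 + B + Y)²)
L = 126 (L = -7*(-18) = 126)
Q(s) = 126
(Q(8) + H(-68, -40))/(1526 + 2532) = (126 + (-15 - 40 - 68)²)/(1526 + 2532) = (126 + (-123)²)/4058 = (126 + 15129)*(1/4058) = 15255*(1/4058) = 15255/4058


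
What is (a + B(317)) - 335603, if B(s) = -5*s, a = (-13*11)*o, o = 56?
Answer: -345196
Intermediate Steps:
a = -8008 (a = -13*11*56 = -143*56 = -8008)
(a + B(317)) - 335603 = (-8008 - 5*317) - 335603 = (-8008 - 1585) - 335603 = -9593 - 335603 = -345196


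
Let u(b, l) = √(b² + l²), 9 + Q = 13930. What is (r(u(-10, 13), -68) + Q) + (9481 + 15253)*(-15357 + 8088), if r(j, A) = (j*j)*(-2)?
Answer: -179778063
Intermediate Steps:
Q = 13921 (Q = -9 + 13930 = 13921)
r(j, A) = -2*j² (r(j, A) = j²*(-2) = -2*j²)
(r(u(-10, 13), -68) + Q) + (9481 + 15253)*(-15357 + 8088) = (-2*(√((-10)² + 13²))² + 13921) + (9481 + 15253)*(-15357 + 8088) = (-2*(√(100 + 169))² + 13921) + 24734*(-7269) = (-2*(√269)² + 13921) - 179791446 = (-2*269 + 13921) - 179791446 = (-538 + 13921) - 179791446 = 13383 - 179791446 = -179778063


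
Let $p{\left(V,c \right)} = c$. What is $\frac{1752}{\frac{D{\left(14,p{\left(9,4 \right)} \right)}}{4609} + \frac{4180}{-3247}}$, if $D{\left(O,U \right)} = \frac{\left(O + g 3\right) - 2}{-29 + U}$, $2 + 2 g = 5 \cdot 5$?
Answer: $- \frac{1310971054800}{963582971} \approx -1360.5$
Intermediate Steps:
$g = \frac{23}{2}$ ($g = -1 + \frac{5 \cdot 5}{2} = -1 + \frac{1}{2} \cdot 25 = -1 + \frac{25}{2} = \frac{23}{2} \approx 11.5$)
$D{\left(O,U \right)} = \frac{\frac{65}{2} + O}{-29 + U}$ ($D{\left(O,U \right)} = \frac{\left(O + \frac{23}{2} \cdot 3\right) - 2}{-29 + U} = \frac{\left(O + \frac{69}{2}\right) - 2}{-29 + U} = \frac{\left(\frac{69}{2} + O\right) - 2}{-29 + U} = \frac{\frac{65}{2} + O}{-29 + U}$)
$\frac{1752}{\frac{D{\left(14,p{\left(9,4 \right)} \right)}}{4609} + \frac{4180}{-3247}} = \frac{1752}{\frac{\frac{1}{-29 + 4} \left(\frac{65}{2} + 14\right)}{4609} + \frac{4180}{-3247}} = \frac{1752}{\frac{1}{-25} \cdot \frac{93}{2} \cdot \frac{1}{4609} + 4180 \left(- \frac{1}{3247}\right)} = \frac{1752}{\left(- \frac{1}{25}\right) \frac{93}{2} \cdot \frac{1}{4609} - \frac{4180}{3247}} = \frac{1752}{\left(- \frac{93}{50}\right) \frac{1}{4609} - \frac{4180}{3247}} = \frac{1752}{- \frac{93}{230450} - \frac{4180}{3247}} = \frac{1752}{- \frac{963582971}{748271150}} = 1752 \left(- \frac{748271150}{963582971}\right) = - \frac{1310971054800}{963582971}$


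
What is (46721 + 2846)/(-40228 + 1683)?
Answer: -49567/38545 ≈ -1.2860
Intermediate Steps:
(46721 + 2846)/(-40228 + 1683) = 49567/(-38545) = 49567*(-1/38545) = -49567/38545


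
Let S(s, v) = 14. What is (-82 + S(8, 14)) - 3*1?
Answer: -71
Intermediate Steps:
(-82 + S(8, 14)) - 3*1 = (-82 + 14) - 3*1 = -68 - 3 = -71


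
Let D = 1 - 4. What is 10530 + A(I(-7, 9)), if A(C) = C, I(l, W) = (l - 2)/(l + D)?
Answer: 105309/10 ≈ 10531.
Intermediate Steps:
D = -3
I(l, W) = (-2 + l)/(-3 + l) (I(l, W) = (l - 2)/(l - 3) = (-2 + l)/(-3 + l))
10530 + A(I(-7, 9)) = 10530 + (-2 - 7)/(-3 - 7) = 10530 - 9/(-10) = 10530 - ⅒*(-9) = 10530 + 9/10 = 105309/10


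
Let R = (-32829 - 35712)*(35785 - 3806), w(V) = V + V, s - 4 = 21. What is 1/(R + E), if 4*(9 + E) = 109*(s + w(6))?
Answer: -4/8767486559 ≈ -4.5623e-10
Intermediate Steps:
s = 25 (s = 4 + 21 = 25)
w(V) = 2*V
E = 3997/4 (E = -9 + (109*(25 + 2*6))/4 = -9 + (109*(25 + 12))/4 = -9 + (109*37)/4 = -9 + (¼)*4033 = -9 + 4033/4 = 3997/4 ≈ 999.25)
R = -2191872639 (R = -68541*31979 = -2191872639)
1/(R + E) = 1/(-2191872639 + 3997/4) = 1/(-8767486559/4) = -4/8767486559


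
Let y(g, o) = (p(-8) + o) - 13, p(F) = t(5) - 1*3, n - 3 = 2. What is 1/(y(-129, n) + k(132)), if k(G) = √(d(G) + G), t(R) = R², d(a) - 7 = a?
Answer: -14/75 + √271/75 ≈ 0.032828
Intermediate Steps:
n = 5 (n = 3 + 2 = 5)
d(a) = 7 + a
p(F) = 22 (p(F) = 5² - 1*3 = 25 - 3 = 22)
k(G) = √(7 + 2*G) (k(G) = √((7 + G) + G) = √(7 + 2*G))
y(g, o) = 9 + o (y(g, o) = (22 + o) - 13 = 9 + o)
1/(y(-129, n) + k(132)) = 1/((9 + 5) + √(7 + 2*132)) = 1/(14 + √(7 + 264)) = 1/(14 + √271)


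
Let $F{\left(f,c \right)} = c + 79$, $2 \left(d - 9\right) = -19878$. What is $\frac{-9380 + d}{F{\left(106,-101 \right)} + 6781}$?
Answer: $- \frac{19310}{6759} \approx -2.8569$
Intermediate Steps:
$d = -9930$ ($d = 9 + \frac{1}{2} \left(-19878\right) = 9 - 9939 = -9930$)
$F{\left(f,c \right)} = 79 + c$
$\frac{-9380 + d}{F{\left(106,-101 \right)} + 6781} = \frac{-9380 - 9930}{\left(79 - 101\right) + 6781} = - \frac{19310}{-22 + 6781} = - \frac{19310}{6759}$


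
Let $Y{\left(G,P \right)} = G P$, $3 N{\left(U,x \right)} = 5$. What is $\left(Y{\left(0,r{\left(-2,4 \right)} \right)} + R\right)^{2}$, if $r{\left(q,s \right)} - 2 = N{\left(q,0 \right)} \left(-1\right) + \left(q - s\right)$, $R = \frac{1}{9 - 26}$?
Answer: $\frac{1}{289} \approx 0.0034602$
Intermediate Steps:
$N{\left(U,x \right)} = \frac{5}{3}$ ($N{\left(U,x \right)} = \frac{1}{3} \cdot 5 = \frac{5}{3}$)
$R = - \frac{1}{17}$ ($R = \frac{1}{-17} = - \frac{1}{17} \approx -0.058824$)
$r{\left(q,s \right)} = \frac{1}{3} + q - s$ ($r{\left(q,s \right)} = 2 + \left(\frac{5}{3} \left(-1\right) + \left(q - s\right)\right) = 2 - \left(\frac{5}{3} + s - q\right) = \frac{1}{3} + q - s$)
$\left(Y{\left(0,r{\left(-2,4 \right)} \right)} + R\right)^{2} = \left(0 \left(\frac{1}{3} - 2 - 4\right) - \frac{1}{17}\right)^{2} = \left(0 \left(- \frac{17}{3}\right) - \frac{1}{17}\right)^{2} = \left(0 - \frac{1}{17}\right)^{2} = \left(- \frac{1}{17}\right)^{2} = \frac{1}{289}$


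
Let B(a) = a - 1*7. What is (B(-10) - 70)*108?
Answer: -9396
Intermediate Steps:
B(a) = -7 + a (B(a) = a - 7 = -7 + a)
(B(-10) - 70)*108 = ((-7 - 10) - 70)*108 = (-17 - 70)*108 = -87*108 = -9396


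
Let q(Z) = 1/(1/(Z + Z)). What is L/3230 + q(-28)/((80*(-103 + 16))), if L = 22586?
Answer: 1967243/281010 ≈ 7.0006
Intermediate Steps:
q(Z) = 2*Z (q(Z) = 1/(1/(2*Z)) = 2*Z)
L/3230 + q(-28)/((80*(-103 + 16))) = 22586/3230 + (2*(-28))/((80*(-103 + 16))) = 22586*(1/3230) - 56/(80*(-87)) = 11293/1615 - 56/(-6960) = 11293/1615 - 56*(-1/6960) = 11293/1615 + 7/870 = 1967243/281010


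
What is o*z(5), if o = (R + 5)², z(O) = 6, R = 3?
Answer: 384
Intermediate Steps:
o = 64 (o = (3 + 5)² = 8² = 64)
o*z(5) = 64*6 = 384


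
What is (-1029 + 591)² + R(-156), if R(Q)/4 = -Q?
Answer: 192468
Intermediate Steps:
R(Q) = -4*Q (R(Q) = 4*(-Q) = -4*Q)
(-1029 + 591)² + R(-156) = (-1029 + 591)² - 4*(-156) = (-438)² + 624 = 191844 + 624 = 192468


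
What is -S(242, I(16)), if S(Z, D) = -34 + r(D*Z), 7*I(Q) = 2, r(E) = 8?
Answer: 26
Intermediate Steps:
I(Q) = 2/7 (I(Q) = (⅐)*2 = 2/7)
S(Z, D) = -26 (S(Z, D) = -34 + 8 = -26)
-S(242, I(16)) = -1*(-26) = 26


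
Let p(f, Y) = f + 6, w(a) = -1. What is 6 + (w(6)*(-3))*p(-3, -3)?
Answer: 15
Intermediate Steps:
p(f, Y) = 6 + f
6 + (w(6)*(-3))*p(-3, -3) = 6 + (-1*(-3))*(6 - 3) = 6 + 3*3 = 6 + 9 = 15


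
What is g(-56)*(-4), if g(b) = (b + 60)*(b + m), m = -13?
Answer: 1104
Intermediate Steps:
g(b) = (-13 + b)*(60 + b) (g(b) = (b + 60)*(b - 13) = (60 + b)*(-13 + b) = (-13 + b)*(60 + b))
g(-56)*(-4) = (-780 + (-56)² + 47*(-56))*(-4) = (-780 + 3136 - 2632)*(-4) = -276*(-4) = 1104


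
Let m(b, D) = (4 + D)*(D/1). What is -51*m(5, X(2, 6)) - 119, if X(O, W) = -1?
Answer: 34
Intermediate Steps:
m(b, D) = D*(4 + D) (m(b, D) = (4 + D)*(D*1) = (4 + D)*D = D*(4 + D))
-51*m(5, X(2, 6)) - 119 = -(-51)*(4 - 1) - 119 = -(-51)*3 - 119 = -51*(-3) - 119 = 153 - 119 = 34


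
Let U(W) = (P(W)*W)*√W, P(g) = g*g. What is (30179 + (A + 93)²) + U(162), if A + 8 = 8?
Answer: 38828 + 38263752*√2 ≈ 5.4152e+7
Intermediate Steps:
A = 0 (A = -8 + 8 = 0)
P(g) = g²
U(W) = W^(7/2) (U(W) = (W²*W)*√W = W³*√W = W^(7/2))
(30179 + (A + 93)²) + U(162) = (30179 + (0 + 93)²) + 162^(7/2) = (30179 + 93²) + 38263752*√2 = (30179 + 8649) + 38263752*√2 = 38828 + 38263752*√2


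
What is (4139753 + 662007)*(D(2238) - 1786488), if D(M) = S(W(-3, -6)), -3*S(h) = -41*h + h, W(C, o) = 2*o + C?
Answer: -8579246970880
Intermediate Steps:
W(C, o) = C + 2*o
S(h) = 40*h/3 (S(h) = -(-41*h + h)/3 = -(-40)*h/3 = 40*h/3)
D(M) = -200 (D(M) = 40*(-3 + 2*(-6))/3 = 40*(-3 - 12)/3 = (40/3)*(-15) = -200)
(4139753 + 662007)*(D(2238) - 1786488) = (4139753 + 662007)*(-200 - 1786488) = 4801760*(-1786688) = -8579246970880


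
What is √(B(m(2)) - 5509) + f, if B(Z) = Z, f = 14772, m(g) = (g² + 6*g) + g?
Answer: 14772 + 17*I*√19 ≈ 14772.0 + 74.101*I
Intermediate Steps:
m(g) = g² + 7*g
√(B(m(2)) - 5509) + f = √(2*(7 + 2) - 5509) + 14772 = √(2*9 - 5509) + 14772 = √(18 - 5509) + 14772 = √(-5491) + 14772 = 17*I*√19 + 14772 = 14772 + 17*I*√19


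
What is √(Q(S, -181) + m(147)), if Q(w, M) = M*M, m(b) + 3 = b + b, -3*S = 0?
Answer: 2*√8263 ≈ 181.80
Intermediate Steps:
S = 0 (S = -⅓*0 = 0)
m(b) = -3 + 2*b (m(b) = -3 + (b + b) = -3 + 2*b)
Q(w, M) = M²
√(Q(S, -181) + m(147)) = √((-181)² + (-3 + 2*147)) = √(32761 + (-3 + 294)) = √(32761 + 291) = √33052 = 2*√8263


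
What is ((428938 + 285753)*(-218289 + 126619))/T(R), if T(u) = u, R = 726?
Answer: -32757861985/363 ≈ -9.0242e+7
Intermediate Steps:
((428938 + 285753)*(-218289 + 126619))/T(R) = ((428938 + 285753)*(-218289 + 126619))/726 = (714691*(-91670))*(1/726) = -65515723970*1/726 = -32757861985/363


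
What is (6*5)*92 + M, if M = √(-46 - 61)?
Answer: 2760 + I*√107 ≈ 2760.0 + 10.344*I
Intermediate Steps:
M = I*√107 (M = √(-107) = I*√107 ≈ 10.344*I)
(6*5)*92 + M = (6*5)*92 + I*√107 = 30*92 + I*√107 = 2760 + I*√107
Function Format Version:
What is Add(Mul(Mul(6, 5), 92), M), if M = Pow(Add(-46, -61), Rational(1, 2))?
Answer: Add(2760, Mul(I, Pow(107, Rational(1, 2)))) ≈ Add(2760.0, Mul(10.344, I))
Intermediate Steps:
M = Mul(I, Pow(107, Rational(1, 2))) (M = Pow(-107, Rational(1, 2)) = Mul(I, Pow(107, Rational(1, 2))) ≈ Mul(10.344, I))
Add(Mul(Mul(6, 5), 92), M) = Add(Mul(Mul(6, 5), 92), Mul(I, Pow(107, Rational(1, 2)))) = Add(Mul(30, 92), Mul(I, Pow(107, Rational(1, 2)))) = Add(2760, Mul(I, Pow(107, Rational(1, 2))))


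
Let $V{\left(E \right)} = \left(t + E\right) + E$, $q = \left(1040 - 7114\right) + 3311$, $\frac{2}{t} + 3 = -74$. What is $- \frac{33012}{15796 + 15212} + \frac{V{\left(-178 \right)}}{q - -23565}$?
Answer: $- \frac{746210505}{689822056} \approx -1.0817$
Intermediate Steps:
$t = - \frac{2}{77}$ ($t = \frac{2}{-3 - 74} = \frac{2}{-77} = 2 \left(- \frac{1}{77}\right) = - \frac{2}{77} \approx -0.025974$)
$q = -2763$ ($q = -6074 + 3311 = -2763$)
$V{\left(E \right)} = - \frac{2}{77} + 2 E$ ($V{\left(E \right)} = \left(- \frac{2}{77} + E\right) + E = - \frac{2}{77} + 2 E$)
$- \frac{33012}{15796 + 15212} + \frac{V{\left(-178 \right)}}{q - -23565} = - \frac{33012}{15796 + 15212} + \frac{- \frac{2}{77} + 2 \left(-178\right)}{-2763 - -23565} = - \frac{33012}{31008} + \frac{- \frac{2}{77} - 356}{-2763 + 23565} = \left(-33012\right) \frac{1}{31008} - \frac{27414}{77 \cdot 20802} = - \frac{2751}{2584} - \frac{4569}{266959} = - \frac{746210505}{689822056}$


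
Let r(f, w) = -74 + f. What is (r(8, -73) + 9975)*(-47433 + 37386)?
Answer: -99555723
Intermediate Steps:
(r(8, -73) + 9975)*(-47433 + 37386) = ((-74 + 8) + 9975)*(-47433 + 37386) = (-66 + 9975)*(-10047) = 9909*(-10047) = -99555723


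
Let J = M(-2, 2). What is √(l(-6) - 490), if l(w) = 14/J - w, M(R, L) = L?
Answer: 3*I*√53 ≈ 21.84*I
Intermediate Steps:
J = 2
l(w) = 7 - w (l(w) = 14/2 - w = 14*(½) - w = 7 - w)
√(l(-6) - 490) = √((7 - 1*(-6)) - 490) = √((7 + 6) - 490) = √(13 - 490) = √(-477) = 3*I*√53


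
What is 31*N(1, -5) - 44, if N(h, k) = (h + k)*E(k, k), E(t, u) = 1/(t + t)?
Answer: -158/5 ≈ -31.600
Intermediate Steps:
E(t, u) = 1/(2*t)
N(h, k) = (h + k)/(2*k) (N(h, k) = (h + k)*(1/(2*k)) = (h + k)/(2*k))
31*N(1, -5) - 44 = 31*((½)*(1 - 5)/(-5)) - 44 = 31*((½)*(-⅕)*(-4)) - 44 = 31*(⅖) - 44 = 62/5 - 44 = -158/5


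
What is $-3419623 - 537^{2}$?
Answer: $-3707992$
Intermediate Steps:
$-3419623 - 537^{2} = -3419623 - 288369 = -3707992$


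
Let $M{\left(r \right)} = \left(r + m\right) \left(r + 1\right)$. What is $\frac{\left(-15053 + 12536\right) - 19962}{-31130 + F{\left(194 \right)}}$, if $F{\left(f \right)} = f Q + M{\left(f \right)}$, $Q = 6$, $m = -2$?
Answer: $- \frac{22479}{7474} \approx -3.0076$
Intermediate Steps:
$M{\left(r \right)} = \left(1 + r\right) \left(-2 + r\right)$ ($M{\left(r \right)} = \left(r - 2\right) \left(r + 1\right) = \left(-2 + r\right) \left(1 + r\right) = \left(1 + r\right) \left(-2 + r\right)$)
$F{\left(f \right)} = -2 + f^{2} + 5 f$ ($F{\left(f \right)} = f 6 - \left(2 + f - f^{2}\right) = 6 f - \left(2 + f - f^{2}\right) = -2 + f^{2} + 5 f$)
$\frac{\left(-15053 + 12536\right) - 19962}{-31130 + F{\left(194 \right)}} = \frac{\left(-15053 + 12536\right) - 19962}{-31130 + \left(-2 + 194^{2} + 5 \cdot 194\right)} = \frac{-2517 - 19962}{-31130 + \left(-2 + 37636 + 970\right)} = - \frac{22479}{-31130 + 38604} = - \frac{22479}{7474}$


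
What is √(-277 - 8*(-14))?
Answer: I*√165 ≈ 12.845*I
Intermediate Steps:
√(-277 - 8*(-14)) = √(-277 + 112) = √(-165) = I*√165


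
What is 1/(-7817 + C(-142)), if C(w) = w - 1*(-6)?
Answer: -1/7953 ≈ -0.00012574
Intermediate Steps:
C(w) = 6 + w (C(w) = w + 6 = 6 + w)
1/(-7817 + C(-142)) = 1/(-7817 + (6 - 142)) = 1/(-7817 - 136) = 1/(-7953) = -1/7953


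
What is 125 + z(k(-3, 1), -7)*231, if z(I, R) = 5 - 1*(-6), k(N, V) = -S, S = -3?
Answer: 2666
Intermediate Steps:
k(N, V) = 3 (k(N, V) = -1*(-3) = 3)
z(I, R) = 11 (z(I, R) = 5 + 6 = 11)
125 + z(k(-3, 1), -7)*231 = 125 + 11*231 = 125 + 2541 = 2666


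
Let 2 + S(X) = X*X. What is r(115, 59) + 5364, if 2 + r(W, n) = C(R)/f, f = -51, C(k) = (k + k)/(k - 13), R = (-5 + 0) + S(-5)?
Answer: 455758/85 ≈ 5361.9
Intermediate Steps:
S(X) = -2 + X² (S(X) = -2 + X*X = -2 + X²)
R = 18 (R = (-5 + 0) + (-2 + (-5)²) = -5 + (-2 + 25) = -5 + 23 = 18)
C(k) = 2*k/(-13 + k) (C(k) = (2*k)/(-13 + k) = 2*k/(-13 + k))
r(W, n) = -182/85 (r(W, n) = -2 + (2*18/(-13 + 18))/(-51) = -2 + (2*18/5)*(-1/51) = -2 + (2*18*(⅕))*(-1/51) = -2 + (36/5)*(-1/51) = -2 - 12/85 = -182/85)
r(115, 59) + 5364 = -182/85 + 5364 = 455758/85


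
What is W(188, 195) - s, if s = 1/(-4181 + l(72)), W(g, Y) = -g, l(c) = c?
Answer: -772491/4109 ≈ -188.00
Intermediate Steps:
s = -1/4109 (s = 1/(-4181 + 72) = 1/(-4109) = -1/4109 ≈ -0.00024337)
W(188, 195) - s = -1*188 - 1*(-1/4109) = -188 + 1/4109 = -772491/4109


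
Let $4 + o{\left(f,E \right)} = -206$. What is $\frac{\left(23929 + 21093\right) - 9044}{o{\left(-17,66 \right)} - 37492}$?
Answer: $- \frac{17989}{18851} \approx -0.95427$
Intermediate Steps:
$o{\left(f,E \right)} = -210$ ($o{\left(f,E \right)} = -4 - 206 = -210$)
$\frac{\left(23929 + 21093\right) - 9044}{o{\left(-17,66 \right)} - 37492} = \frac{\left(23929 + 21093\right) - 9044}{-210 - 37492} = \frac{45022 - 9044}{-37702} = 35978 \left(- \frac{1}{37702}\right) = - \frac{17989}{18851}$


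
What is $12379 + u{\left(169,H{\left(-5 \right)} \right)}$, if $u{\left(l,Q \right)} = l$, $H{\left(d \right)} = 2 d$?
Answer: $12548$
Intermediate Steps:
$12379 + u{\left(169,H{\left(-5 \right)} \right)} = 12379 + 169 = 12548$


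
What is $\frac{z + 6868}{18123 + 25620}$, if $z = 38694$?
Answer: $\frac{45562}{43743} \approx 1.0416$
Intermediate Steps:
$\frac{z + 6868}{18123 + 25620} = \frac{38694 + 6868}{18123 + 25620} = \frac{45562}{43743}$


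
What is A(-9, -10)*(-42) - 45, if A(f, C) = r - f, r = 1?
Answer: -465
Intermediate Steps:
A(f, C) = 1 - f
A(-9, -10)*(-42) - 45 = (1 - 1*(-9))*(-42) - 45 = (1 + 9)*(-42) - 45 = 10*(-42) - 45 = -420 - 45 = -465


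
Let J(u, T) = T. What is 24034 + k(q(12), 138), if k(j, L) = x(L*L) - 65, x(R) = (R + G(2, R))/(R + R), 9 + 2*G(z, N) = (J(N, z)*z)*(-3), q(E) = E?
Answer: 608633537/25392 ≈ 23970.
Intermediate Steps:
G(z, N) = -9/2 - 3*z²/2 (G(z, N) = -9/2 + ((z*z)*(-3))/2 = -9/2 + (z²*(-3))/2 = -9/2 + (-3*z²)/2 = -9/2 - 3*z²/2)
x(R) = (-21/2 + R)/(2*R) (x(R) = (R + (-9/2 - 3/2*2²))/(R + R) = (R + (-9/2 - 3/2*4))/((2*R)) = (R + (-9/2 - 6))*(1/(2*R)) = (R - 21/2)*(1/(2*R)) = (-21/2 + R)*(1/(2*R)) = (-21/2 + R)/(2*R))
k(j, L) = -65 + (-21 + 2*L²)/(4*L²) (k(j, L) = (-21 + 2*(L*L))/(4*((L*L))) - 65 = (-21 + 2*L²)/(4*(L²)) - 65 = (-21 + 2*L²)/(4*L²) - 65 = -65 + (-21 + 2*L²)/(4*L²))
24034 + k(q(12), 138) = 24034 + (-129/2 - 21/4/138²) = 24034 + (-129/2 - 21/4*1/19044) = 24034 + (-129/2 - 7/25392) = 24034 - 1637791/25392 = 608633537/25392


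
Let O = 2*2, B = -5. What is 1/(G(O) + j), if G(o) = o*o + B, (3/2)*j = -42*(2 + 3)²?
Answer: -1/689 ≈ -0.0014514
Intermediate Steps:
O = 4
j = -700 (j = 2*(-42*(2 + 3)²)/3 = 2*(-42*5²)/3 = 2*(-42*25)/3 = (⅔)*(-1050) = -700)
G(o) = -5 + o² (G(o) = o*o - 5 = o² - 5 = -5 + o²)
1/(G(O) + j) = 1/((-5 + 4²) - 700) = 1/((-5 + 16) - 700) = 1/(11 - 700) = 1/(-689) = -1/689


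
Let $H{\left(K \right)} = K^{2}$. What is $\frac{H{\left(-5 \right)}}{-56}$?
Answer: $- \frac{25}{56} \approx -0.44643$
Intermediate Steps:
$\frac{H{\left(-5 \right)}}{-56} = \frac{\left(-5\right)^{2}}{-56} = \left(- \frac{1}{56}\right) 25 = - \frac{25}{56}$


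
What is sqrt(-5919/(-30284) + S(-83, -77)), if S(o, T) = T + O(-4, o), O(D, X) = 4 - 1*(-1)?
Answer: I*sqrt(16463359059)/15142 ≈ 8.4738*I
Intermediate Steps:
O(D, X) = 5 (O(D, X) = 4 + 1 = 5)
S(o, T) = 5 + T (S(o, T) = T + 5 = 5 + T)
sqrt(-5919/(-30284) + S(-83, -77)) = sqrt(-5919/(-30284) + (5 - 77)) = sqrt(-5919*(-1/30284) - 72) = sqrt(5919/30284 - 72) = sqrt(-2174529/30284) = I*sqrt(16463359059)/15142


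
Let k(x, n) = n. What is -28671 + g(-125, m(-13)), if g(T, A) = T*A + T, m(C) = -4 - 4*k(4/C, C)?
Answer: -34796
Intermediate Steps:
m(C) = -4 - 4*C
g(T, A) = T + A*T (g(T, A) = A*T + T = T + A*T)
-28671 + g(-125, m(-13)) = -28671 - 125*(1 + (-4 - 4*(-13))) = -28671 - 125*(1 + (-4 + 52)) = -28671 - 125*(1 + 48) = -28671 - 125*49 = -28671 - 6125 = -34796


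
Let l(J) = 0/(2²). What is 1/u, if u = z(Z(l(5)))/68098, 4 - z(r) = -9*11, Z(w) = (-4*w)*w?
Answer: 68098/103 ≈ 661.15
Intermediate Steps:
l(J) = 0 (l(J) = 0/4 = 0*(¼) = 0)
Z(w) = -4*w²
z(r) = 103 (z(r) = 4 - (-9)*11 = 4 - 1*(-99) = 4 + 99 = 103)
u = 103/68098 ≈ 0.0015125
1/u = 1/(103/68098) = 68098/103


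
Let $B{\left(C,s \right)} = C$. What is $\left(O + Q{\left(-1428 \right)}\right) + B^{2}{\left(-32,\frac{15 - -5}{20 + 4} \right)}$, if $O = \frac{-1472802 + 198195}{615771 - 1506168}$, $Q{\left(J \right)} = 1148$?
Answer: $\frac{215024099}{98933} \approx 2173.4$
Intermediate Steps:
$O = \frac{141623}{98933}$ ($O = - \frac{1274607}{-890397} = \left(-1274607\right) \left(- \frac{1}{890397}\right) = \frac{141623}{98933} \approx 1.4315$)
$\left(O + Q{\left(-1428 \right)}\right) + B^{2}{\left(-32,\frac{15 - -5}{20 + 4} \right)} = \left(\frac{141623}{98933} + 1148\right) + \left(-32\right)^{2} = \frac{113716707}{98933} + 1024 = \frac{215024099}{98933}$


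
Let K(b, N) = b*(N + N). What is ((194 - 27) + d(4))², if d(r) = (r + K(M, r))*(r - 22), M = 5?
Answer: 390625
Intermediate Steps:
K(b, N) = 2*N*b (K(b, N) = b*(2*N) = 2*N*b)
d(r) = 11*r*(-22 + r) (d(r) = (r + 2*r*5)*(r - 22) = (r + 10*r)*(-22 + r) = (11*r)*(-22 + r) = 11*r*(-22 + r))
((194 - 27) + d(4))² = ((194 - 27) + 11*4*(-22 + 4))² = (167 + 11*4*(-18))² = (167 - 792)² = (-625)² = 390625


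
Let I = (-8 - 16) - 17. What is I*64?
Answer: -2624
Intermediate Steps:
I = -41 (I = -24 - 17 = -41)
I*64 = -41*64 = -2624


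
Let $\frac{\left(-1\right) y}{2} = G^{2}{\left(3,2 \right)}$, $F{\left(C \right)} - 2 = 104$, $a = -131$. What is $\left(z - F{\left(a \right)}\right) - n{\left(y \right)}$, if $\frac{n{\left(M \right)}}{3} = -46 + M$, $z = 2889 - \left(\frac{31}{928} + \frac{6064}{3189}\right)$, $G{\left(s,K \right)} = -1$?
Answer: $\frac{8656414133}{2959392} \approx 2925.1$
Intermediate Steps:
$F{\left(C \right)} = 106$ ($F{\left(C \right)} = 2 + 104 = 106$)
$z = \frac{8543957237}{2959392}$ ($z = 2889 - \frac{5726251}{2959392} = \frac{8543957237}{2959392} \approx 2887.1$)
$y = -2$ ($y = - 2 \left(-1\right)^{2} = \left(-2\right) 1 = -2$)
$n{\left(M \right)} = -138 + 3 M$ ($n{\left(M \right)} = 3 \left(-46 + M\right) = -138 + 3 M$)
$\left(z - F{\left(a \right)}\right) - n{\left(y \right)} = \left(\frac{8543957237}{2959392} - 106\right) - \left(-138 + 3 \left(-2\right)\right) = \left(\frac{8543957237}{2959392} - 106\right) - \left(-138 - 6\right) = \frac{8230261685}{2959392} - -144 = \frac{8230261685}{2959392} + 144 = \frac{8656414133}{2959392}$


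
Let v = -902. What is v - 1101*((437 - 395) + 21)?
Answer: -70265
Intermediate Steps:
v - 1101*((437 - 395) + 21) = -902 - 1101*((437 - 395) + 21) = -902 - 1101*(42 + 21) = -902 - 1101*63 = -902 - 69363 = -70265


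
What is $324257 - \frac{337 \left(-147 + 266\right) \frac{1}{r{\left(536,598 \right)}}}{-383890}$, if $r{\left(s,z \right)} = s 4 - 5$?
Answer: $\frac{266260623242573}{821140710} \approx 3.2426 \cdot 10^{5}$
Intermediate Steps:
$r{\left(s,z \right)} = -5 + 4 s$ ($r{\left(s,z \right)} = 4 s - 5 = -5 + 4 s$)
$324257 - \frac{337 \left(-147 + 266\right) \frac{1}{r{\left(536,598 \right)}}}{-383890} = 324257 - \frac{337 \left(-147 + 266\right) \frac{1}{-5 + 4 \cdot 536}}{-383890} = 324257 - \frac{337 \cdot 119}{-5 + 2144} \left(- \frac{1}{383890}\right) = 324257 - \frac{40103}{2139} \left(- \frac{1}{383890}\right) = 324257 - - \frac{40103}{821140710} = 324257 + \frac{40103}{821140710} = \frac{266260623242573}{821140710}$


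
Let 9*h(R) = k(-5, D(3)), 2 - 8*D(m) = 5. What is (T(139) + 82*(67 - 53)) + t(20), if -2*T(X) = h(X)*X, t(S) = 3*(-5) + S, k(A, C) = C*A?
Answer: 54649/48 ≈ 1138.5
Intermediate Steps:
D(m) = -3/8 (D(m) = ¼ - ⅛*5 = ¼ - 5/8 = -3/8)
k(A, C) = A*C
t(S) = -15 + S
h(R) = 5/24 (h(R) = (-5*(-3/8))/9 = (⅑)*(15/8) = 5/24)
T(X) = -5*X/48
(T(139) + 82*(67 - 53)) + t(20) = (-5/48*139 + 82*(67 - 53)) + (-15 + 20) = (-695/48 + 82*14) + 5 = (-695/48 + 1148) + 5 = 54409/48 + 5 = 54649/48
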